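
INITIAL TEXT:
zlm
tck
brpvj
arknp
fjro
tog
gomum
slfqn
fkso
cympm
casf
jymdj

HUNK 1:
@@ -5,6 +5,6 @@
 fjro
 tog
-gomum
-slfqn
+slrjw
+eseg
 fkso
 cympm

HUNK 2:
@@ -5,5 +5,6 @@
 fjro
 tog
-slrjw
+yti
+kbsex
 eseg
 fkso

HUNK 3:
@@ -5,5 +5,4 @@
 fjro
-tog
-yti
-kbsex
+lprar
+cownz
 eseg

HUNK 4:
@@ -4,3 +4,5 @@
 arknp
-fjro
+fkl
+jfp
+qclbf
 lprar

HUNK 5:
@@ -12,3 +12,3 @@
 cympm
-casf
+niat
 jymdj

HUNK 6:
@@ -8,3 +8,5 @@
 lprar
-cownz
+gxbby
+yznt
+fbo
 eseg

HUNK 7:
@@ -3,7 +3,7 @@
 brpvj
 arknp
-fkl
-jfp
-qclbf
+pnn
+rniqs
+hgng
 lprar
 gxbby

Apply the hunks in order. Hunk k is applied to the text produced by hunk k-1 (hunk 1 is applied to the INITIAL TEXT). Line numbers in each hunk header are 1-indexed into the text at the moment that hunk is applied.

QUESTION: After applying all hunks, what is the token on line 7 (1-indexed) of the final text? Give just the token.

Answer: hgng

Derivation:
Hunk 1: at line 5 remove [gomum,slfqn] add [slrjw,eseg] -> 12 lines: zlm tck brpvj arknp fjro tog slrjw eseg fkso cympm casf jymdj
Hunk 2: at line 5 remove [slrjw] add [yti,kbsex] -> 13 lines: zlm tck brpvj arknp fjro tog yti kbsex eseg fkso cympm casf jymdj
Hunk 3: at line 5 remove [tog,yti,kbsex] add [lprar,cownz] -> 12 lines: zlm tck brpvj arknp fjro lprar cownz eseg fkso cympm casf jymdj
Hunk 4: at line 4 remove [fjro] add [fkl,jfp,qclbf] -> 14 lines: zlm tck brpvj arknp fkl jfp qclbf lprar cownz eseg fkso cympm casf jymdj
Hunk 5: at line 12 remove [casf] add [niat] -> 14 lines: zlm tck brpvj arknp fkl jfp qclbf lprar cownz eseg fkso cympm niat jymdj
Hunk 6: at line 8 remove [cownz] add [gxbby,yznt,fbo] -> 16 lines: zlm tck brpvj arknp fkl jfp qclbf lprar gxbby yznt fbo eseg fkso cympm niat jymdj
Hunk 7: at line 3 remove [fkl,jfp,qclbf] add [pnn,rniqs,hgng] -> 16 lines: zlm tck brpvj arknp pnn rniqs hgng lprar gxbby yznt fbo eseg fkso cympm niat jymdj
Final line 7: hgng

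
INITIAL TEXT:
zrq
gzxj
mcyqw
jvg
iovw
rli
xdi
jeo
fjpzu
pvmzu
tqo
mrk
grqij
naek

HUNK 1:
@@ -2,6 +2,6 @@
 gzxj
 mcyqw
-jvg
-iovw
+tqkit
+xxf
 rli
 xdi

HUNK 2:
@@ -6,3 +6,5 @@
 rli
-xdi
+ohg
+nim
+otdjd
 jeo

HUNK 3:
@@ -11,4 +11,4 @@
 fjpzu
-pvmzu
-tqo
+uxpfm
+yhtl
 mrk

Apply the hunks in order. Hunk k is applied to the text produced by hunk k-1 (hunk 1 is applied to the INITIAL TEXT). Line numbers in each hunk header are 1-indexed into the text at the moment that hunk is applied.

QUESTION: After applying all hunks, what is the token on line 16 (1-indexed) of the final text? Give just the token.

Answer: naek

Derivation:
Hunk 1: at line 2 remove [jvg,iovw] add [tqkit,xxf] -> 14 lines: zrq gzxj mcyqw tqkit xxf rli xdi jeo fjpzu pvmzu tqo mrk grqij naek
Hunk 2: at line 6 remove [xdi] add [ohg,nim,otdjd] -> 16 lines: zrq gzxj mcyqw tqkit xxf rli ohg nim otdjd jeo fjpzu pvmzu tqo mrk grqij naek
Hunk 3: at line 11 remove [pvmzu,tqo] add [uxpfm,yhtl] -> 16 lines: zrq gzxj mcyqw tqkit xxf rli ohg nim otdjd jeo fjpzu uxpfm yhtl mrk grqij naek
Final line 16: naek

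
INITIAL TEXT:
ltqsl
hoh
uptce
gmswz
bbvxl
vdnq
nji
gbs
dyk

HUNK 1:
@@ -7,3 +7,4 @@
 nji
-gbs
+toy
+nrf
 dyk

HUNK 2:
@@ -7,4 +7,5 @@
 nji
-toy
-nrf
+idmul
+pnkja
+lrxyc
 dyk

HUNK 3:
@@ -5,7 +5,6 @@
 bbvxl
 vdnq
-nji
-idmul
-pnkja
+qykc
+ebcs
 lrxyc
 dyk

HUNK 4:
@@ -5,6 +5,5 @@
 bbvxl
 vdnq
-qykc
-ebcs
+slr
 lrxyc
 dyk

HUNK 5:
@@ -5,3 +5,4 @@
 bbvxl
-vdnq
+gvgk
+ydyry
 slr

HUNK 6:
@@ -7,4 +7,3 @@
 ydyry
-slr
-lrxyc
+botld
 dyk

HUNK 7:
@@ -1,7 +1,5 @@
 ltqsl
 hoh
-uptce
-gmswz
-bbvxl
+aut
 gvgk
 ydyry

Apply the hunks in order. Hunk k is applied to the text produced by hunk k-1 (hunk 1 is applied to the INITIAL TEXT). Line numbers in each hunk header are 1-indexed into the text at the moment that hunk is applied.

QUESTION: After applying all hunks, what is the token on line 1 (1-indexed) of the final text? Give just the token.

Hunk 1: at line 7 remove [gbs] add [toy,nrf] -> 10 lines: ltqsl hoh uptce gmswz bbvxl vdnq nji toy nrf dyk
Hunk 2: at line 7 remove [toy,nrf] add [idmul,pnkja,lrxyc] -> 11 lines: ltqsl hoh uptce gmswz bbvxl vdnq nji idmul pnkja lrxyc dyk
Hunk 3: at line 5 remove [nji,idmul,pnkja] add [qykc,ebcs] -> 10 lines: ltqsl hoh uptce gmswz bbvxl vdnq qykc ebcs lrxyc dyk
Hunk 4: at line 5 remove [qykc,ebcs] add [slr] -> 9 lines: ltqsl hoh uptce gmswz bbvxl vdnq slr lrxyc dyk
Hunk 5: at line 5 remove [vdnq] add [gvgk,ydyry] -> 10 lines: ltqsl hoh uptce gmswz bbvxl gvgk ydyry slr lrxyc dyk
Hunk 6: at line 7 remove [slr,lrxyc] add [botld] -> 9 lines: ltqsl hoh uptce gmswz bbvxl gvgk ydyry botld dyk
Hunk 7: at line 1 remove [uptce,gmswz,bbvxl] add [aut] -> 7 lines: ltqsl hoh aut gvgk ydyry botld dyk
Final line 1: ltqsl

Answer: ltqsl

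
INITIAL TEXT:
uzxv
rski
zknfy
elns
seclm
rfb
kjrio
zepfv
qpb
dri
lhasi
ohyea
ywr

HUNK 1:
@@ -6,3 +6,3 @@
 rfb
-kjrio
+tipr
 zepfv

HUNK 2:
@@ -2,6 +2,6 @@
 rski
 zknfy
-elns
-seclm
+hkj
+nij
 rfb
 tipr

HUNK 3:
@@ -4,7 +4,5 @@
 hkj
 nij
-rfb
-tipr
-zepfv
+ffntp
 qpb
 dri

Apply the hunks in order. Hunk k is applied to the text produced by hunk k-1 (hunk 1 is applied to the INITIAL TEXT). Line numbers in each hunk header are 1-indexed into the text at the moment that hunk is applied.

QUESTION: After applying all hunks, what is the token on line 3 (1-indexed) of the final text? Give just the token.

Answer: zknfy

Derivation:
Hunk 1: at line 6 remove [kjrio] add [tipr] -> 13 lines: uzxv rski zknfy elns seclm rfb tipr zepfv qpb dri lhasi ohyea ywr
Hunk 2: at line 2 remove [elns,seclm] add [hkj,nij] -> 13 lines: uzxv rski zknfy hkj nij rfb tipr zepfv qpb dri lhasi ohyea ywr
Hunk 3: at line 4 remove [rfb,tipr,zepfv] add [ffntp] -> 11 lines: uzxv rski zknfy hkj nij ffntp qpb dri lhasi ohyea ywr
Final line 3: zknfy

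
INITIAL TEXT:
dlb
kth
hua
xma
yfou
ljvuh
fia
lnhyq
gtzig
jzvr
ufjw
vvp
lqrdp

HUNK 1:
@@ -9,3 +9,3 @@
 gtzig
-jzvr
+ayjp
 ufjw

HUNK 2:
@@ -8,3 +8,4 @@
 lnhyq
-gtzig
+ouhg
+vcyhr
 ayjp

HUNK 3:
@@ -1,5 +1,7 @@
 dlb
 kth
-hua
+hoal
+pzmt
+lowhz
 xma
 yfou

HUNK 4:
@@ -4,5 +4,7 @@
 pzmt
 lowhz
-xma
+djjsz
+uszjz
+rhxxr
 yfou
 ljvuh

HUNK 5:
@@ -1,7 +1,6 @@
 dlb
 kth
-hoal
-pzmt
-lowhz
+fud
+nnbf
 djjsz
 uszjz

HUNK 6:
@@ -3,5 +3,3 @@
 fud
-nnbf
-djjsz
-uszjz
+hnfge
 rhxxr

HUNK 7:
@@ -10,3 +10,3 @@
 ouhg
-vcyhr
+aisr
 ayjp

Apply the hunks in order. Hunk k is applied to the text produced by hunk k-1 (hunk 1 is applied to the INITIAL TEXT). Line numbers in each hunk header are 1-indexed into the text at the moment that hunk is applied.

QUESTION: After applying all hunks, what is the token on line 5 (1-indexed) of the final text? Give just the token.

Hunk 1: at line 9 remove [jzvr] add [ayjp] -> 13 lines: dlb kth hua xma yfou ljvuh fia lnhyq gtzig ayjp ufjw vvp lqrdp
Hunk 2: at line 8 remove [gtzig] add [ouhg,vcyhr] -> 14 lines: dlb kth hua xma yfou ljvuh fia lnhyq ouhg vcyhr ayjp ufjw vvp lqrdp
Hunk 3: at line 1 remove [hua] add [hoal,pzmt,lowhz] -> 16 lines: dlb kth hoal pzmt lowhz xma yfou ljvuh fia lnhyq ouhg vcyhr ayjp ufjw vvp lqrdp
Hunk 4: at line 4 remove [xma] add [djjsz,uszjz,rhxxr] -> 18 lines: dlb kth hoal pzmt lowhz djjsz uszjz rhxxr yfou ljvuh fia lnhyq ouhg vcyhr ayjp ufjw vvp lqrdp
Hunk 5: at line 1 remove [hoal,pzmt,lowhz] add [fud,nnbf] -> 17 lines: dlb kth fud nnbf djjsz uszjz rhxxr yfou ljvuh fia lnhyq ouhg vcyhr ayjp ufjw vvp lqrdp
Hunk 6: at line 3 remove [nnbf,djjsz,uszjz] add [hnfge] -> 15 lines: dlb kth fud hnfge rhxxr yfou ljvuh fia lnhyq ouhg vcyhr ayjp ufjw vvp lqrdp
Hunk 7: at line 10 remove [vcyhr] add [aisr] -> 15 lines: dlb kth fud hnfge rhxxr yfou ljvuh fia lnhyq ouhg aisr ayjp ufjw vvp lqrdp
Final line 5: rhxxr

Answer: rhxxr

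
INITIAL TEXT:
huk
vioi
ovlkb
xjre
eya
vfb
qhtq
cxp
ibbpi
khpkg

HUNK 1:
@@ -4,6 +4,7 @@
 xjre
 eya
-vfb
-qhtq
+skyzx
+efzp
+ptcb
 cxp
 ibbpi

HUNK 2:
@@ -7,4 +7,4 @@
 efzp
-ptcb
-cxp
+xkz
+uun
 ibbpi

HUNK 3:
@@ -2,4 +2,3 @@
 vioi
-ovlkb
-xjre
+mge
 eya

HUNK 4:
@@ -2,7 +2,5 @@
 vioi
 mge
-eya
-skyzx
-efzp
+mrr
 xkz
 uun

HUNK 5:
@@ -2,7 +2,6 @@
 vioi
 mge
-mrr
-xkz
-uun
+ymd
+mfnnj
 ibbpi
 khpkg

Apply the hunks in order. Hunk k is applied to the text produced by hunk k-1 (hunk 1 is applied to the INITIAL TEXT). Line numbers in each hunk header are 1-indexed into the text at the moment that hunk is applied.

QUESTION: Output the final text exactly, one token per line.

Hunk 1: at line 4 remove [vfb,qhtq] add [skyzx,efzp,ptcb] -> 11 lines: huk vioi ovlkb xjre eya skyzx efzp ptcb cxp ibbpi khpkg
Hunk 2: at line 7 remove [ptcb,cxp] add [xkz,uun] -> 11 lines: huk vioi ovlkb xjre eya skyzx efzp xkz uun ibbpi khpkg
Hunk 3: at line 2 remove [ovlkb,xjre] add [mge] -> 10 lines: huk vioi mge eya skyzx efzp xkz uun ibbpi khpkg
Hunk 4: at line 2 remove [eya,skyzx,efzp] add [mrr] -> 8 lines: huk vioi mge mrr xkz uun ibbpi khpkg
Hunk 5: at line 2 remove [mrr,xkz,uun] add [ymd,mfnnj] -> 7 lines: huk vioi mge ymd mfnnj ibbpi khpkg

Answer: huk
vioi
mge
ymd
mfnnj
ibbpi
khpkg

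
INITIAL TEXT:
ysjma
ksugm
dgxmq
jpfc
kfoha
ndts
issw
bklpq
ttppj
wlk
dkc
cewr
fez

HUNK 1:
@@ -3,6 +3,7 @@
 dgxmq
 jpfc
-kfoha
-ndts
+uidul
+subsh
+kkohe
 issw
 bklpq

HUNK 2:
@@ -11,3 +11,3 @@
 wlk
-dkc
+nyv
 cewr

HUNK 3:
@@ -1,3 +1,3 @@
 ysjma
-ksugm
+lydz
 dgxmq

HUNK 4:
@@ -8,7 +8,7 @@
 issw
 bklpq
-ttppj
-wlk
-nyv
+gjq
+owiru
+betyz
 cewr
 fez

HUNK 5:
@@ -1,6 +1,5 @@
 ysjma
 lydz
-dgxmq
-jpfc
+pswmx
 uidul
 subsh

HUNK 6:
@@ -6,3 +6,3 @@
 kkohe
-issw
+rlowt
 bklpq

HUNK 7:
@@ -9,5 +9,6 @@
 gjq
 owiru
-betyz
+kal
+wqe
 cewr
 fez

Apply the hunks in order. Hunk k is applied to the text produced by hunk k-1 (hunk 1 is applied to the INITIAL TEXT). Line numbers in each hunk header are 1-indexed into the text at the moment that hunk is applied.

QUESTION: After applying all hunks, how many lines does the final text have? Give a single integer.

Hunk 1: at line 3 remove [kfoha,ndts] add [uidul,subsh,kkohe] -> 14 lines: ysjma ksugm dgxmq jpfc uidul subsh kkohe issw bklpq ttppj wlk dkc cewr fez
Hunk 2: at line 11 remove [dkc] add [nyv] -> 14 lines: ysjma ksugm dgxmq jpfc uidul subsh kkohe issw bklpq ttppj wlk nyv cewr fez
Hunk 3: at line 1 remove [ksugm] add [lydz] -> 14 lines: ysjma lydz dgxmq jpfc uidul subsh kkohe issw bklpq ttppj wlk nyv cewr fez
Hunk 4: at line 8 remove [ttppj,wlk,nyv] add [gjq,owiru,betyz] -> 14 lines: ysjma lydz dgxmq jpfc uidul subsh kkohe issw bklpq gjq owiru betyz cewr fez
Hunk 5: at line 1 remove [dgxmq,jpfc] add [pswmx] -> 13 lines: ysjma lydz pswmx uidul subsh kkohe issw bklpq gjq owiru betyz cewr fez
Hunk 6: at line 6 remove [issw] add [rlowt] -> 13 lines: ysjma lydz pswmx uidul subsh kkohe rlowt bklpq gjq owiru betyz cewr fez
Hunk 7: at line 9 remove [betyz] add [kal,wqe] -> 14 lines: ysjma lydz pswmx uidul subsh kkohe rlowt bklpq gjq owiru kal wqe cewr fez
Final line count: 14

Answer: 14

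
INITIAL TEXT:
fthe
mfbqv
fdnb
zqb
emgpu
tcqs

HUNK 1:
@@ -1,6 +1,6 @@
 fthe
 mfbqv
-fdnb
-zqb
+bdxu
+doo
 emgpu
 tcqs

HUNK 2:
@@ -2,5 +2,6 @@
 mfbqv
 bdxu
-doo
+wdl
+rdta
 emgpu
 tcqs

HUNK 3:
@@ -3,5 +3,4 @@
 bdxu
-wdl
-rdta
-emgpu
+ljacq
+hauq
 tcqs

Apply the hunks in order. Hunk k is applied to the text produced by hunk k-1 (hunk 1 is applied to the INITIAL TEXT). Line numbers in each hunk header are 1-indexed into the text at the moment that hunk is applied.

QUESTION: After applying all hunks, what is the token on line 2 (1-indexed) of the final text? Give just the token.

Answer: mfbqv

Derivation:
Hunk 1: at line 1 remove [fdnb,zqb] add [bdxu,doo] -> 6 lines: fthe mfbqv bdxu doo emgpu tcqs
Hunk 2: at line 2 remove [doo] add [wdl,rdta] -> 7 lines: fthe mfbqv bdxu wdl rdta emgpu tcqs
Hunk 3: at line 3 remove [wdl,rdta,emgpu] add [ljacq,hauq] -> 6 lines: fthe mfbqv bdxu ljacq hauq tcqs
Final line 2: mfbqv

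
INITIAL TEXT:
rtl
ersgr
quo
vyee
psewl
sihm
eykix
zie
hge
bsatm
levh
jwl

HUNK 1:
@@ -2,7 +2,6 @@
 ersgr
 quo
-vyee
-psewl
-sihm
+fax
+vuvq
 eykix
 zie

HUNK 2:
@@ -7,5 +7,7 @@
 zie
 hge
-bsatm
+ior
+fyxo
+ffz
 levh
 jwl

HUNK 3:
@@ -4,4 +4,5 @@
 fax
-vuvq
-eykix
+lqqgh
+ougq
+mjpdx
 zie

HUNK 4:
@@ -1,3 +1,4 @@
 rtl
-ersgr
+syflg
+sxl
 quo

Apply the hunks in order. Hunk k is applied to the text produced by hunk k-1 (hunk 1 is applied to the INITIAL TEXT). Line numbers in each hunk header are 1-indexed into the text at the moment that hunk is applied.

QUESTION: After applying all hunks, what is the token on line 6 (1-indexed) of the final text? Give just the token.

Answer: lqqgh

Derivation:
Hunk 1: at line 2 remove [vyee,psewl,sihm] add [fax,vuvq] -> 11 lines: rtl ersgr quo fax vuvq eykix zie hge bsatm levh jwl
Hunk 2: at line 7 remove [bsatm] add [ior,fyxo,ffz] -> 13 lines: rtl ersgr quo fax vuvq eykix zie hge ior fyxo ffz levh jwl
Hunk 3: at line 4 remove [vuvq,eykix] add [lqqgh,ougq,mjpdx] -> 14 lines: rtl ersgr quo fax lqqgh ougq mjpdx zie hge ior fyxo ffz levh jwl
Hunk 4: at line 1 remove [ersgr] add [syflg,sxl] -> 15 lines: rtl syflg sxl quo fax lqqgh ougq mjpdx zie hge ior fyxo ffz levh jwl
Final line 6: lqqgh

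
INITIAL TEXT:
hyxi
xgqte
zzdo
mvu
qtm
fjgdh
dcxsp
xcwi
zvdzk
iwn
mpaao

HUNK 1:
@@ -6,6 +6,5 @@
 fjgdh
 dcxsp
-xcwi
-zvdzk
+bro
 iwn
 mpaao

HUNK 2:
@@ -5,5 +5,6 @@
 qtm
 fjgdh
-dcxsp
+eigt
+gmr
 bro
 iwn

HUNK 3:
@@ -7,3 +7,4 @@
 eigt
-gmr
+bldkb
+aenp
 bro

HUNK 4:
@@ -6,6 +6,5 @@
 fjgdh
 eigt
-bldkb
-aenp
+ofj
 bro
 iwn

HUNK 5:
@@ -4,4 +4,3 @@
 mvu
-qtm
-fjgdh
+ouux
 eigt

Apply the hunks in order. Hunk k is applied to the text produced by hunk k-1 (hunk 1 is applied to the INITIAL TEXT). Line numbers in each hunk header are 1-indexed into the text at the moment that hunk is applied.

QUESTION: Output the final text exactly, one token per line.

Hunk 1: at line 6 remove [xcwi,zvdzk] add [bro] -> 10 lines: hyxi xgqte zzdo mvu qtm fjgdh dcxsp bro iwn mpaao
Hunk 2: at line 5 remove [dcxsp] add [eigt,gmr] -> 11 lines: hyxi xgqte zzdo mvu qtm fjgdh eigt gmr bro iwn mpaao
Hunk 3: at line 7 remove [gmr] add [bldkb,aenp] -> 12 lines: hyxi xgqte zzdo mvu qtm fjgdh eigt bldkb aenp bro iwn mpaao
Hunk 4: at line 6 remove [bldkb,aenp] add [ofj] -> 11 lines: hyxi xgqte zzdo mvu qtm fjgdh eigt ofj bro iwn mpaao
Hunk 5: at line 4 remove [qtm,fjgdh] add [ouux] -> 10 lines: hyxi xgqte zzdo mvu ouux eigt ofj bro iwn mpaao

Answer: hyxi
xgqte
zzdo
mvu
ouux
eigt
ofj
bro
iwn
mpaao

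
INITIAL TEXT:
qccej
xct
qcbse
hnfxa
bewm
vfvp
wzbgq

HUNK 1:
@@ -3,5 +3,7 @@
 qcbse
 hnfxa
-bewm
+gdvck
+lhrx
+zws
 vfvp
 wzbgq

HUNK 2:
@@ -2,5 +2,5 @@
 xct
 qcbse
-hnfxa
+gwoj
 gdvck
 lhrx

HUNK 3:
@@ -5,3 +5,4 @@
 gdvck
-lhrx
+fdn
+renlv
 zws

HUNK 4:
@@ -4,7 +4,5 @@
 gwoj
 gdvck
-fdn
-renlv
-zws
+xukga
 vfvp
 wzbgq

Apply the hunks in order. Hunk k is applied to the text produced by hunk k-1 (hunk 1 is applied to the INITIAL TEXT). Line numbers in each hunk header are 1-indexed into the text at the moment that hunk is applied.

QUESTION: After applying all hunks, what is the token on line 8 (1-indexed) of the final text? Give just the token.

Answer: wzbgq

Derivation:
Hunk 1: at line 3 remove [bewm] add [gdvck,lhrx,zws] -> 9 lines: qccej xct qcbse hnfxa gdvck lhrx zws vfvp wzbgq
Hunk 2: at line 2 remove [hnfxa] add [gwoj] -> 9 lines: qccej xct qcbse gwoj gdvck lhrx zws vfvp wzbgq
Hunk 3: at line 5 remove [lhrx] add [fdn,renlv] -> 10 lines: qccej xct qcbse gwoj gdvck fdn renlv zws vfvp wzbgq
Hunk 4: at line 4 remove [fdn,renlv,zws] add [xukga] -> 8 lines: qccej xct qcbse gwoj gdvck xukga vfvp wzbgq
Final line 8: wzbgq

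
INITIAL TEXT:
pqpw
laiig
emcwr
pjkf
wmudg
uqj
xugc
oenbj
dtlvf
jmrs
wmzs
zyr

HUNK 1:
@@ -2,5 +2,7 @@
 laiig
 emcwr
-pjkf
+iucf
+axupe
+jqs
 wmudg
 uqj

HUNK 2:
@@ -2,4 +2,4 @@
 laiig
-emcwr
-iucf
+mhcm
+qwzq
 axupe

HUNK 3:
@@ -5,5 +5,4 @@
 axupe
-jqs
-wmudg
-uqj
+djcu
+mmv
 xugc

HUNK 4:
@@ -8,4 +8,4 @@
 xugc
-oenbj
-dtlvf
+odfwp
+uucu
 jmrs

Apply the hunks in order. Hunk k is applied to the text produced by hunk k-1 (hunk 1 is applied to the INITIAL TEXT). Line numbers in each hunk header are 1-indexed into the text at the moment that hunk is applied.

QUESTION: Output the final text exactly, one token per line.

Answer: pqpw
laiig
mhcm
qwzq
axupe
djcu
mmv
xugc
odfwp
uucu
jmrs
wmzs
zyr

Derivation:
Hunk 1: at line 2 remove [pjkf] add [iucf,axupe,jqs] -> 14 lines: pqpw laiig emcwr iucf axupe jqs wmudg uqj xugc oenbj dtlvf jmrs wmzs zyr
Hunk 2: at line 2 remove [emcwr,iucf] add [mhcm,qwzq] -> 14 lines: pqpw laiig mhcm qwzq axupe jqs wmudg uqj xugc oenbj dtlvf jmrs wmzs zyr
Hunk 3: at line 5 remove [jqs,wmudg,uqj] add [djcu,mmv] -> 13 lines: pqpw laiig mhcm qwzq axupe djcu mmv xugc oenbj dtlvf jmrs wmzs zyr
Hunk 4: at line 8 remove [oenbj,dtlvf] add [odfwp,uucu] -> 13 lines: pqpw laiig mhcm qwzq axupe djcu mmv xugc odfwp uucu jmrs wmzs zyr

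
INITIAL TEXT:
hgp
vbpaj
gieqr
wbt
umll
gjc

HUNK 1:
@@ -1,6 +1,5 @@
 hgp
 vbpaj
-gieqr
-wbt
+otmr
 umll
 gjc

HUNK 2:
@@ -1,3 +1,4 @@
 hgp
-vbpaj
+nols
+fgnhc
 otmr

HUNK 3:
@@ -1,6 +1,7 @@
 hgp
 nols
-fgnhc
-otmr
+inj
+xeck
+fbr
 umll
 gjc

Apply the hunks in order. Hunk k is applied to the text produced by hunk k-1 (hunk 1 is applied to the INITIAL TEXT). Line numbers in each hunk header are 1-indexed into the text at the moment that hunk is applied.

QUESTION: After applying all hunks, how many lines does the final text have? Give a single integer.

Hunk 1: at line 1 remove [gieqr,wbt] add [otmr] -> 5 lines: hgp vbpaj otmr umll gjc
Hunk 2: at line 1 remove [vbpaj] add [nols,fgnhc] -> 6 lines: hgp nols fgnhc otmr umll gjc
Hunk 3: at line 1 remove [fgnhc,otmr] add [inj,xeck,fbr] -> 7 lines: hgp nols inj xeck fbr umll gjc
Final line count: 7

Answer: 7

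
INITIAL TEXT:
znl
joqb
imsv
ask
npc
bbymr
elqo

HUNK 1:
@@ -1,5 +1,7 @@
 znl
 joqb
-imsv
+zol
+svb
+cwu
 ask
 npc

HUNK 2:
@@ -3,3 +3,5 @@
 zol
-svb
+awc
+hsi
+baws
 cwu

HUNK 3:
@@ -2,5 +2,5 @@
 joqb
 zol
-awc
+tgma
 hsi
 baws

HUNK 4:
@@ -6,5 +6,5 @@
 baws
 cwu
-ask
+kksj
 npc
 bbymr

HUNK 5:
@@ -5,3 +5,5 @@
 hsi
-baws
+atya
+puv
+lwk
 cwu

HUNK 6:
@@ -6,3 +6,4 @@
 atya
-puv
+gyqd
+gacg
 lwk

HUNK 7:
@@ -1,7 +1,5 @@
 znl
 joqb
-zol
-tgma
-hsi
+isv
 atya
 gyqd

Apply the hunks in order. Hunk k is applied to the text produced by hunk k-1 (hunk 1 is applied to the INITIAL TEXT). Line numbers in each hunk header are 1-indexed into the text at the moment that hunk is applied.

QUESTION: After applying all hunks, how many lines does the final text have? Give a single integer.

Answer: 12

Derivation:
Hunk 1: at line 1 remove [imsv] add [zol,svb,cwu] -> 9 lines: znl joqb zol svb cwu ask npc bbymr elqo
Hunk 2: at line 3 remove [svb] add [awc,hsi,baws] -> 11 lines: znl joqb zol awc hsi baws cwu ask npc bbymr elqo
Hunk 3: at line 2 remove [awc] add [tgma] -> 11 lines: znl joqb zol tgma hsi baws cwu ask npc bbymr elqo
Hunk 4: at line 6 remove [ask] add [kksj] -> 11 lines: znl joqb zol tgma hsi baws cwu kksj npc bbymr elqo
Hunk 5: at line 5 remove [baws] add [atya,puv,lwk] -> 13 lines: znl joqb zol tgma hsi atya puv lwk cwu kksj npc bbymr elqo
Hunk 6: at line 6 remove [puv] add [gyqd,gacg] -> 14 lines: znl joqb zol tgma hsi atya gyqd gacg lwk cwu kksj npc bbymr elqo
Hunk 7: at line 1 remove [zol,tgma,hsi] add [isv] -> 12 lines: znl joqb isv atya gyqd gacg lwk cwu kksj npc bbymr elqo
Final line count: 12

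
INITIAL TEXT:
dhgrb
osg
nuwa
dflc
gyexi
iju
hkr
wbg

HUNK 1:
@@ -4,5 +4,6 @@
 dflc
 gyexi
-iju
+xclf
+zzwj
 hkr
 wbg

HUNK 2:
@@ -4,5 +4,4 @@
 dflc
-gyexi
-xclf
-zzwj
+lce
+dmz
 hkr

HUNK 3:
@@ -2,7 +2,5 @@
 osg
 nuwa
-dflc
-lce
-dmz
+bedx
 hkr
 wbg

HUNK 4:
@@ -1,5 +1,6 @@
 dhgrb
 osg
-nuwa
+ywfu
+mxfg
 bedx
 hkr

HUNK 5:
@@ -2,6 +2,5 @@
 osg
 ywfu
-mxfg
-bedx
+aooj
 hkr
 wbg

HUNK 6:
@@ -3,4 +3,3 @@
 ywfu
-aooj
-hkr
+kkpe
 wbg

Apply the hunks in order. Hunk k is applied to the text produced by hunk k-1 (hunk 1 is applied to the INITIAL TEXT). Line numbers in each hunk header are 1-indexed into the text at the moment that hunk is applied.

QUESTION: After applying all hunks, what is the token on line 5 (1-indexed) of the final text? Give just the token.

Answer: wbg

Derivation:
Hunk 1: at line 4 remove [iju] add [xclf,zzwj] -> 9 lines: dhgrb osg nuwa dflc gyexi xclf zzwj hkr wbg
Hunk 2: at line 4 remove [gyexi,xclf,zzwj] add [lce,dmz] -> 8 lines: dhgrb osg nuwa dflc lce dmz hkr wbg
Hunk 3: at line 2 remove [dflc,lce,dmz] add [bedx] -> 6 lines: dhgrb osg nuwa bedx hkr wbg
Hunk 4: at line 1 remove [nuwa] add [ywfu,mxfg] -> 7 lines: dhgrb osg ywfu mxfg bedx hkr wbg
Hunk 5: at line 2 remove [mxfg,bedx] add [aooj] -> 6 lines: dhgrb osg ywfu aooj hkr wbg
Hunk 6: at line 3 remove [aooj,hkr] add [kkpe] -> 5 lines: dhgrb osg ywfu kkpe wbg
Final line 5: wbg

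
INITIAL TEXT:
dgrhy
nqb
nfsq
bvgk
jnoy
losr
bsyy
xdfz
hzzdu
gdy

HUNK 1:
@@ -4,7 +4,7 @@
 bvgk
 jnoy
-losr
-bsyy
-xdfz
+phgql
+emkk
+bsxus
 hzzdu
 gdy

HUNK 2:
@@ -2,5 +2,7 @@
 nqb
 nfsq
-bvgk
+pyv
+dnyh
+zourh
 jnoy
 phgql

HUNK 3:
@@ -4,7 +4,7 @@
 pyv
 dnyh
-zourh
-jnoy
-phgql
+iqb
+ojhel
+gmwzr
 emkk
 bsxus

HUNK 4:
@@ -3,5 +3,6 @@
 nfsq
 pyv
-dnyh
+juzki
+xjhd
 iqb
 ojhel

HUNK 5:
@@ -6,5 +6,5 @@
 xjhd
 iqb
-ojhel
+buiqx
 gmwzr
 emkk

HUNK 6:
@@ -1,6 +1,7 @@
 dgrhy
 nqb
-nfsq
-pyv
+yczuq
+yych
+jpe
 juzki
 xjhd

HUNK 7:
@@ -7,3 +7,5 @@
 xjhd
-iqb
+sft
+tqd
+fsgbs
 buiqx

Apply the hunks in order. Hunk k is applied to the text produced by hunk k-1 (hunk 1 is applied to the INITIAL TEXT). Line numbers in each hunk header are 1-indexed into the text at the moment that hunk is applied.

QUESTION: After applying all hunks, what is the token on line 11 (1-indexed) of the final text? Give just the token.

Answer: buiqx

Derivation:
Hunk 1: at line 4 remove [losr,bsyy,xdfz] add [phgql,emkk,bsxus] -> 10 lines: dgrhy nqb nfsq bvgk jnoy phgql emkk bsxus hzzdu gdy
Hunk 2: at line 2 remove [bvgk] add [pyv,dnyh,zourh] -> 12 lines: dgrhy nqb nfsq pyv dnyh zourh jnoy phgql emkk bsxus hzzdu gdy
Hunk 3: at line 4 remove [zourh,jnoy,phgql] add [iqb,ojhel,gmwzr] -> 12 lines: dgrhy nqb nfsq pyv dnyh iqb ojhel gmwzr emkk bsxus hzzdu gdy
Hunk 4: at line 3 remove [dnyh] add [juzki,xjhd] -> 13 lines: dgrhy nqb nfsq pyv juzki xjhd iqb ojhel gmwzr emkk bsxus hzzdu gdy
Hunk 5: at line 6 remove [ojhel] add [buiqx] -> 13 lines: dgrhy nqb nfsq pyv juzki xjhd iqb buiqx gmwzr emkk bsxus hzzdu gdy
Hunk 6: at line 1 remove [nfsq,pyv] add [yczuq,yych,jpe] -> 14 lines: dgrhy nqb yczuq yych jpe juzki xjhd iqb buiqx gmwzr emkk bsxus hzzdu gdy
Hunk 7: at line 7 remove [iqb] add [sft,tqd,fsgbs] -> 16 lines: dgrhy nqb yczuq yych jpe juzki xjhd sft tqd fsgbs buiqx gmwzr emkk bsxus hzzdu gdy
Final line 11: buiqx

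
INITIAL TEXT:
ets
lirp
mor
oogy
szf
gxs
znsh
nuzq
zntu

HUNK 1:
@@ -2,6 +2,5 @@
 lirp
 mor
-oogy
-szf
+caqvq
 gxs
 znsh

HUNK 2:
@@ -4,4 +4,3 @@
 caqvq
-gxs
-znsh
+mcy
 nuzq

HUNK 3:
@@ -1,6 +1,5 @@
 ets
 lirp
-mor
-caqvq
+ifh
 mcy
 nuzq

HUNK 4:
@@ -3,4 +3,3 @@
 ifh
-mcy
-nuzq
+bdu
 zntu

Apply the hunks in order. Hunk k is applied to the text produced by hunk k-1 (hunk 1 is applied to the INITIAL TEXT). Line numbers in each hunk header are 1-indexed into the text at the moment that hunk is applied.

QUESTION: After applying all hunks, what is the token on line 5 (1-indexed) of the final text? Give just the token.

Hunk 1: at line 2 remove [oogy,szf] add [caqvq] -> 8 lines: ets lirp mor caqvq gxs znsh nuzq zntu
Hunk 2: at line 4 remove [gxs,znsh] add [mcy] -> 7 lines: ets lirp mor caqvq mcy nuzq zntu
Hunk 3: at line 1 remove [mor,caqvq] add [ifh] -> 6 lines: ets lirp ifh mcy nuzq zntu
Hunk 4: at line 3 remove [mcy,nuzq] add [bdu] -> 5 lines: ets lirp ifh bdu zntu
Final line 5: zntu

Answer: zntu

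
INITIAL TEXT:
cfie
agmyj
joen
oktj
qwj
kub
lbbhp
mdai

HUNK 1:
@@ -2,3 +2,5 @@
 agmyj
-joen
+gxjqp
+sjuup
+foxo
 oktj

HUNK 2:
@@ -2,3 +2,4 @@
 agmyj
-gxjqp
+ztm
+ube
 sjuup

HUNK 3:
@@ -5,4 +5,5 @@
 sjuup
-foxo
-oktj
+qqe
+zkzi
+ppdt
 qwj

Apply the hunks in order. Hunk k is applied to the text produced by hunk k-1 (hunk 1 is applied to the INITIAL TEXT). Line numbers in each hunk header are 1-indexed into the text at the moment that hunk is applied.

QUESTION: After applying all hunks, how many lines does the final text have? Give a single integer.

Answer: 12

Derivation:
Hunk 1: at line 2 remove [joen] add [gxjqp,sjuup,foxo] -> 10 lines: cfie agmyj gxjqp sjuup foxo oktj qwj kub lbbhp mdai
Hunk 2: at line 2 remove [gxjqp] add [ztm,ube] -> 11 lines: cfie agmyj ztm ube sjuup foxo oktj qwj kub lbbhp mdai
Hunk 3: at line 5 remove [foxo,oktj] add [qqe,zkzi,ppdt] -> 12 lines: cfie agmyj ztm ube sjuup qqe zkzi ppdt qwj kub lbbhp mdai
Final line count: 12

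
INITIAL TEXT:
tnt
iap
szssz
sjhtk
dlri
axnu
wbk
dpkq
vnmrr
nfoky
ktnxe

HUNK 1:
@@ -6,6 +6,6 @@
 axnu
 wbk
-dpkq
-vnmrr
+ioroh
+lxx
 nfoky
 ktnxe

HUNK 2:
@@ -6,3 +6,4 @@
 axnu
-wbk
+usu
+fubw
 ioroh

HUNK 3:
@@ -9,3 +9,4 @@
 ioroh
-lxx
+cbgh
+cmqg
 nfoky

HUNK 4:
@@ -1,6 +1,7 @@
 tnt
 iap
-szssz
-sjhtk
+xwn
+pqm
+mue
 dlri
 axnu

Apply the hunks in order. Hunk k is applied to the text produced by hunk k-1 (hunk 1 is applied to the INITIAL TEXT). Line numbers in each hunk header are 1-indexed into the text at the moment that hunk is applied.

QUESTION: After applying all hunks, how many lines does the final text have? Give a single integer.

Hunk 1: at line 6 remove [dpkq,vnmrr] add [ioroh,lxx] -> 11 lines: tnt iap szssz sjhtk dlri axnu wbk ioroh lxx nfoky ktnxe
Hunk 2: at line 6 remove [wbk] add [usu,fubw] -> 12 lines: tnt iap szssz sjhtk dlri axnu usu fubw ioroh lxx nfoky ktnxe
Hunk 3: at line 9 remove [lxx] add [cbgh,cmqg] -> 13 lines: tnt iap szssz sjhtk dlri axnu usu fubw ioroh cbgh cmqg nfoky ktnxe
Hunk 4: at line 1 remove [szssz,sjhtk] add [xwn,pqm,mue] -> 14 lines: tnt iap xwn pqm mue dlri axnu usu fubw ioroh cbgh cmqg nfoky ktnxe
Final line count: 14

Answer: 14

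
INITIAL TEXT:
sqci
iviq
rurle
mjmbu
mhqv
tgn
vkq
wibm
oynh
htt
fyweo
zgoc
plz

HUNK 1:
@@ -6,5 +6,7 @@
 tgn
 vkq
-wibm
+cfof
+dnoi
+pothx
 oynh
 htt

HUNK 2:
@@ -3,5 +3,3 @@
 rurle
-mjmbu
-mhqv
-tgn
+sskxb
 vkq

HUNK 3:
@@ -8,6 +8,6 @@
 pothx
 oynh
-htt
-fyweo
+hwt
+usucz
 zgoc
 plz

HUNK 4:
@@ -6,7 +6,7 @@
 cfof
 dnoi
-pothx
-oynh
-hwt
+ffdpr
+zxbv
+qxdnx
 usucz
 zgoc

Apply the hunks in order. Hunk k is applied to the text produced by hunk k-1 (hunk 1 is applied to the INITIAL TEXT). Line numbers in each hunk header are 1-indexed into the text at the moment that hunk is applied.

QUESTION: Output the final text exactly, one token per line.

Answer: sqci
iviq
rurle
sskxb
vkq
cfof
dnoi
ffdpr
zxbv
qxdnx
usucz
zgoc
plz

Derivation:
Hunk 1: at line 6 remove [wibm] add [cfof,dnoi,pothx] -> 15 lines: sqci iviq rurle mjmbu mhqv tgn vkq cfof dnoi pothx oynh htt fyweo zgoc plz
Hunk 2: at line 3 remove [mjmbu,mhqv,tgn] add [sskxb] -> 13 lines: sqci iviq rurle sskxb vkq cfof dnoi pothx oynh htt fyweo zgoc plz
Hunk 3: at line 8 remove [htt,fyweo] add [hwt,usucz] -> 13 lines: sqci iviq rurle sskxb vkq cfof dnoi pothx oynh hwt usucz zgoc plz
Hunk 4: at line 6 remove [pothx,oynh,hwt] add [ffdpr,zxbv,qxdnx] -> 13 lines: sqci iviq rurle sskxb vkq cfof dnoi ffdpr zxbv qxdnx usucz zgoc plz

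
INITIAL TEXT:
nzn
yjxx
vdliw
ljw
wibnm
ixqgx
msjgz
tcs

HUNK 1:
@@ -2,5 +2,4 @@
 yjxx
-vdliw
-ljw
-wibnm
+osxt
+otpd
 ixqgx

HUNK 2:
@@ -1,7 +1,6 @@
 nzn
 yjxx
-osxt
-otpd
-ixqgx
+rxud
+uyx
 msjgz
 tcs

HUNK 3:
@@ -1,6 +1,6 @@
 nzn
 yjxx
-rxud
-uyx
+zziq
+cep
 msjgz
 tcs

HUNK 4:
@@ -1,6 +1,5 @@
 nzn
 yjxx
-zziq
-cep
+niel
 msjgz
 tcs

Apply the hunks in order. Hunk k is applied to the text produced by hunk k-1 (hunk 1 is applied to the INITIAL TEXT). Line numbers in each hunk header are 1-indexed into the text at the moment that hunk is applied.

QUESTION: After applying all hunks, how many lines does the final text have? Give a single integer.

Hunk 1: at line 2 remove [vdliw,ljw,wibnm] add [osxt,otpd] -> 7 lines: nzn yjxx osxt otpd ixqgx msjgz tcs
Hunk 2: at line 1 remove [osxt,otpd,ixqgx] add [rxud,uyx] -> 6 lines: nzn yjxx rxud uyx msjgz tcs
Hunk 3: at line 1 remove [rxud,uyx] add [zziq,cep] -> 6 lines: nzn yjxx zziq cep msjgz tcs
Hunk 4: at line 1 remove [zziq,cep] add [niel] -> 5 lines: nzn yjxx niel msjgz tcs
Final line count: 5

Answer: 5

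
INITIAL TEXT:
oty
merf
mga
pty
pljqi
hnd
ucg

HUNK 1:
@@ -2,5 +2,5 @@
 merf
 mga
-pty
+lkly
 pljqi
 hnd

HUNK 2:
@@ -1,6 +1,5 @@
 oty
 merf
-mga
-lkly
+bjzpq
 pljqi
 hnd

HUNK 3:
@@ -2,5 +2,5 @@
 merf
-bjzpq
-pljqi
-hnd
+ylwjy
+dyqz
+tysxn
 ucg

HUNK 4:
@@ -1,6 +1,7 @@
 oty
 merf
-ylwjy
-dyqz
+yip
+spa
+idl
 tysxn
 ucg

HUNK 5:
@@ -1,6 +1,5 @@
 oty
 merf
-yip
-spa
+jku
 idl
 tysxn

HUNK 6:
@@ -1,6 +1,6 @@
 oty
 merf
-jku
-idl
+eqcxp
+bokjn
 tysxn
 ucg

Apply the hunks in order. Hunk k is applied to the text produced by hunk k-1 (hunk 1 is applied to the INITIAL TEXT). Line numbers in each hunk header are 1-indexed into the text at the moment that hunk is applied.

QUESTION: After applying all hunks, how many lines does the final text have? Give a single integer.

Hunk 1: at line 2 remove [pty] add [lkly] -> 7 lines: oty merf mga lkly pljqi hnd ucg
Hunk 2: at line 1 remove [mga,lkly] add [bjzpq] -> 6 lines: oty merf bjzpq pljqi hnd ucg
Hunk 3: at line 2 remove [bjzpq,pljqi,hnd] add [ylwjy,dyqz,tysxn] -> 6 lines: oty merf ylwjy dyqz tysxn ucg
Hunk 4: at line 1 remove [ylwjy,dyqz] add [yip,spa,idl] -> 7 lines: oty merf yip spa idl tysxn ucg
Hunk 5: at line 1 remove [yip,spa] add [jku] -> 6 lines: oty merf jku idl tysxn ucg
Hunk 6: at line 1 remove [jku,idl] add [eqcxp,bokjn] -> 6 lines: oty merf eqcxp bokjn tysxn ucg
Final line count: 6

Answer: 6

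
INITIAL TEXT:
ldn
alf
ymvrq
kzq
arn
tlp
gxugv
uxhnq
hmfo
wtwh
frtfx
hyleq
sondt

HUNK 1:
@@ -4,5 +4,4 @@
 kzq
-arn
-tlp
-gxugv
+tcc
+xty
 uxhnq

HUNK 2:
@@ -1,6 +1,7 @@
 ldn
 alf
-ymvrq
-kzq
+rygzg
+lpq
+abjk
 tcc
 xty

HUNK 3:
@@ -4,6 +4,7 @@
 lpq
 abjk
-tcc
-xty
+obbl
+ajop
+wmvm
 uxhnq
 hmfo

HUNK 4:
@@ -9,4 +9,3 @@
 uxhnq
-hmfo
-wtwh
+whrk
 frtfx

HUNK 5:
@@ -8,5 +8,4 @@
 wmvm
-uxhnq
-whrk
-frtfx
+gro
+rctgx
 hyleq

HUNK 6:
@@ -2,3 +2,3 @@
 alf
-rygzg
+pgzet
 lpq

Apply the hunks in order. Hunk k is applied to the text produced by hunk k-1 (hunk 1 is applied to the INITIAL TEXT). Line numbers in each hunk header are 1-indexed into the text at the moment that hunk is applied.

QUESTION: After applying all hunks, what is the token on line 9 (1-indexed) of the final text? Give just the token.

Hunk 1: at line 4 remove [arn,tlp,gxugv] add [tcc,xty] -> 12 lines: ldn alf ymvrq kzq tcc xty uxhnq hmfo wtwh frtfx hyleq sondt
Hunk 2: at line 1 remove [ymvrq,kzq] add [rygzg,lpq,abjk] -> 13 lines: ldn alf rygzg lpq abjk tcc xty uxhnq hmfo wtwh frtfx hyleq sondt
Hunk 3: at line 4 remove [tcc,xty] add [obbl,ajop,wmvm] -> 14 lines: ldn alf rygzg lpq abjk obbl ajop wmvm uxhnq hmfo wtwh frtfx hyleq sondt
Hunk 4: at line 9 remove [hmfo,wtwh] add [whrk] -> 13 lines: ldn alf rygzg lpq abjk obbl ajop wmvm uxhnq whrk frtfx hyleq sondt
Hunk 5: at line 8 remove [uxhnq,whrk,frtfx] add [gro,rctgx] -> 12 lines: ldn alf rygzg lpq abjk obbl ajop wmvm gro rctgx hyleq sondt
Hunk 6: at line 2 remove [rygzg] add [pgzet] -> 12 lines: ldn alf pgzet lpq abjk obbl ajop wmvm gro rctgx hyleq sondt
Final line 9: gro

Answer: gro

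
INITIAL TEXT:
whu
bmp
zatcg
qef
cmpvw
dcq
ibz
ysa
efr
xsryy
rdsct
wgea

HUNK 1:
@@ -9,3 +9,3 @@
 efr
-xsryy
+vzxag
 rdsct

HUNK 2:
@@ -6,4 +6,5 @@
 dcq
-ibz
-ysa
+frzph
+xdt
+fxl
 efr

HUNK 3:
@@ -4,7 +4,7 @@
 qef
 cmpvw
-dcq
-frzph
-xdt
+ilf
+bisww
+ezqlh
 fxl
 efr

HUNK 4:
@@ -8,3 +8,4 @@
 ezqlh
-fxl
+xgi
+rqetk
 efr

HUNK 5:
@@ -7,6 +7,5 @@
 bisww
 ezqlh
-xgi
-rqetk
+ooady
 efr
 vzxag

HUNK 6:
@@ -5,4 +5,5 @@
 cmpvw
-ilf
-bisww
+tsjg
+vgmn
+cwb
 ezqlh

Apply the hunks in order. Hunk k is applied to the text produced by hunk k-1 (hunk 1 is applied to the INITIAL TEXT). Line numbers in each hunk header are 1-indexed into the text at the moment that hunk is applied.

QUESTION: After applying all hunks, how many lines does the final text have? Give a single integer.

Answer: 14

Derivation:
Hunk 1: at line 9 remove [xsryy] add [vzxag] -> 12 lines: whu bmp zatcg qef cmpvw dcq ibz ysa efr vzxag rdsct wgea
Hunk 2: at line 6 remove [ibz,ysa] add [frzph,xdt,fxl] -> 13 lines: whu bmp zatcg qef cmpvw dcq frzph xdt fxl efr vzxag rdsct wgea
Hunk 3: at line 4 remove [dcq,frzph,xdt] add [ilf,bisww,ezqlh] -> 13 lines: whu bmp zatcg qef cmpvw ilf bisww ezqlh fxl efr vzxag rdsct wgea
Hunk 4: at line 8 remove [fxl] add [xgi,rqetk] -> 14 lines: whu bmp zatcg qef cmpvw ilf bisww ezqlh xgi rqetk efr vzxag rdsct wgea
Hunk 5: at line 7 remove [xgi,rqetk] add [ooady] -> 13 lines: whu bmp zatcg qef cmpvw ilf bisww ezqlh ooady efr vzxag rdsct wgea
Hunk 6: at line 5 remove [ilf,bisww] add [tsjg,vgmn,cwb] -> 14 lines: whu bmp zatcg qef cmpvw tsjg vgmn cwb ezqlh ooady efr vzxag rdsct wgea
Final line count: 14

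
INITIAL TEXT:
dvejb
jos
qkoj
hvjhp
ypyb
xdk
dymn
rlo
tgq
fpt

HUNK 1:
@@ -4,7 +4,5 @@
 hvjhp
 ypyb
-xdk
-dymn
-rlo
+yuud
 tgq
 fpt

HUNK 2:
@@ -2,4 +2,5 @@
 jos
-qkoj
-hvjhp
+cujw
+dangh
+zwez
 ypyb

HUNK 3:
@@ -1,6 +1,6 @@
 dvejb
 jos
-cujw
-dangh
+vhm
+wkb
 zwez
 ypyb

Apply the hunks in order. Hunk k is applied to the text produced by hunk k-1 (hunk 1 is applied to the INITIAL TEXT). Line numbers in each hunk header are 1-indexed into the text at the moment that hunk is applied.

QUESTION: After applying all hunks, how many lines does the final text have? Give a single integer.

Hunk 1: at line 4 remove [xdk,dymn,rlo] add [yuud] -> 8 lines: dvejb jos qkoj hvjhp ypyb yuud tgq fpt
Hunk 2: at line 2 remove [qkoj,hvjhp] add [cujw,dangh,zwez] -> 9 lines: dvejb jos cujw dangh zwez ypyb yuud tgq fpt
Hunk 3: at line 1 remove [cujw,dangh] add [vhm,wkb] -> 9 lines: dvejb jos vhm wkb zwez ypyb yuud tgq fpt
Final line count: 9

Answer: 9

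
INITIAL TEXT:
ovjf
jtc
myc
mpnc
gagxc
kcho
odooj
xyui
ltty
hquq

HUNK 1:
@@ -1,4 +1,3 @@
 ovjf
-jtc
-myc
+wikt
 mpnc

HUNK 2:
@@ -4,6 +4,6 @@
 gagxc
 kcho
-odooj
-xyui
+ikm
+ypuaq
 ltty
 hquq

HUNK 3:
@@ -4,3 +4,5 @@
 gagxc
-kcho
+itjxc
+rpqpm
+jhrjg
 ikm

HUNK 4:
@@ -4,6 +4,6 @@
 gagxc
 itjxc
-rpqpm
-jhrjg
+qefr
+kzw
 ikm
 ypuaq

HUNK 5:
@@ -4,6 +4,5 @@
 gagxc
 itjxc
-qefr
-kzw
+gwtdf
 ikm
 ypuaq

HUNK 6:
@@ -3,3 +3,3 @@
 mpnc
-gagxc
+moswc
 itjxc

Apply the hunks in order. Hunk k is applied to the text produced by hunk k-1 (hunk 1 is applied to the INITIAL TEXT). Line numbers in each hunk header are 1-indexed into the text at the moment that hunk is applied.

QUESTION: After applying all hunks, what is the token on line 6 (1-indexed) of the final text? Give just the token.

Answer: gwtdf

Derivation:
Hunk 1: at line 1 remove [jtc,myc] add [wikt] -> 9 lines: ovjf wikt mpnc gagxc kcho odooj xyui ltty hquq
Hunk 2: at line 4 remove [odooj,xyui] add [ikm,ypuaq] -> 9 lines: ovjf wikt mpnc gagxc kcho ikm ypuaq ltty hquq
Hunk 3: at line 4 remove [kcho] add [itjxc,rpqpm,jhrjg] -> 11 lines: ovjf wikt mpnc gagxc itjxc rpqpm jhrjg ikm ypuaq ltty hquq
Hunk 4: at line 4 remove [rpqpm,jhrjg] add [qefr,kzw] -> 11 lines: ovjf wikt mpnc gagxc itjxc qefr kzw ikm ypuaq ltty hquq
Hunk 5: at line 4 remove [qefr,kzw] add [gwtdf] -> 10 lines: ovjf wikt mpnc gagxc itjxc gwtdf ikm ypuaq ltty hquq
Hunk 6: at line 3 remove [gagxc] add [moswc] -> 10 lines: ovjf wikt mpnc moswc itjxc gwtdf ikm ypuaq ltty hquq
Final line 6: gwtdf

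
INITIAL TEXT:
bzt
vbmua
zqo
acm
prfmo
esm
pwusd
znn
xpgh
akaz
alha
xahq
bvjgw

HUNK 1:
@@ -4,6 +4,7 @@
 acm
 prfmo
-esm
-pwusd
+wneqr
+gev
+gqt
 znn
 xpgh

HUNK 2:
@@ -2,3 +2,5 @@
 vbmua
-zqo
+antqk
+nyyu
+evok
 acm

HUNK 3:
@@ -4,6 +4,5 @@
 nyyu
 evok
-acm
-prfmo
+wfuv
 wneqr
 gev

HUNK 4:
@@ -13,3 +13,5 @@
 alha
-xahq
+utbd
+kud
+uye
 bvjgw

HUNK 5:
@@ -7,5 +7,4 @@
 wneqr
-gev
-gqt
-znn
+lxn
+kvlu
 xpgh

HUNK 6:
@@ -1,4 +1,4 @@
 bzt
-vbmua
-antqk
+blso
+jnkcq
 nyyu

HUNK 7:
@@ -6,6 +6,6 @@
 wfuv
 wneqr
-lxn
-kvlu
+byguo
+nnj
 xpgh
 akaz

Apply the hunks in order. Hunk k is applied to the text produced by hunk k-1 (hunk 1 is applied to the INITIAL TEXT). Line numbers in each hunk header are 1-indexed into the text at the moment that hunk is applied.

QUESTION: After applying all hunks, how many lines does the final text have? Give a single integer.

Answer: 16

Derivation:
Hunk 1: at line 4 remove [esm,pwusd] add [wneqr,gev,gqt] -> 14 lines: bzt vbmua zqo acm prfmo wneqr gev gqt znn xpgh akaz alha xahq bvjgw
Hunk 2: at line 2 remove [zqo] add [antqk,nyyu,evok] -> 16 lines: bzt vbmua antqk nyyu evok acm prfmo wneqr gev gqt znn xpgh akaz alha xahq bvjgw
Hunk 3: at line 4 remove [acm,prfmo] add [wfuv] -> 15 lines: bzt vbmua antqk nyyu evok wfuv wneqr gev gqt znn xpgh akaz alha xahq bvjgw
Hunk 4: at line 13 remove [xahq] add [utbd,kud,uye] -> 17 lines: bzt vbmua antqk nyyu evok wfuv wneqr gev gqt znn xpgh akaz alha utbd kud uye bvjgw
Hunk 5: at line 7 remove [gev,gqt,znn] add [lxn,kvlu] -> 16 lines: bzt vbmua antqk nyyu evok wfuv wneqr lxn kvlu xpgh akaz alha utbd kud uye bvjgw
Hunk 6: at line 1 remove [vbmua,antqk] add [blso,jnkcq] -> 16 lines: bzt blso jnkcq nyyu evok wfuv wneqr lxn kvlu xpgh akaz alha utbd kud uye bvjgw
Hunk 7: at line 6 remove [lxn,kvlu] add [byguo,nnj] -> 16 lines: bzt blso jnkcq nyyu evok wfuv wneqr byguo nnj xpgh akaz alha utbd kud uye bvjgw
Final line count: 16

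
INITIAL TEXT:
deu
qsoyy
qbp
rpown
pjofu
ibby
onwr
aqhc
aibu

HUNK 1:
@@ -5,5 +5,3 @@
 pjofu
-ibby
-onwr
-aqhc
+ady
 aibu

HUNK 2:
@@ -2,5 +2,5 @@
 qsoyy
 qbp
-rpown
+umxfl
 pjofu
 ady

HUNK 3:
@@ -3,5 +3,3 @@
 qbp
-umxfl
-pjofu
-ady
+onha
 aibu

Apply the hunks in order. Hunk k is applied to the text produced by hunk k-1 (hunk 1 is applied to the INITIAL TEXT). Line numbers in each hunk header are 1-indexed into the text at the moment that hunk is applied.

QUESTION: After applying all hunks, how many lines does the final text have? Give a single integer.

Hunk 1: at line 5 remove [ibby,onwr,aqhc] add [ady] -> 7 lines: deu qsoyy qbp rpown pjofu ady aibu
Hunk 2: at line 2 remove [rpown] add [umxfl] -> 7 lines: deu qsoyy qbp umxfl pjofu ady aibu
Hunk 3: at line 3 remove [umxfl,pjofu,ady] add [onha] -> 5 lines: deu qsoyy qbp onha aibu
Final line count: 5

Answer: 5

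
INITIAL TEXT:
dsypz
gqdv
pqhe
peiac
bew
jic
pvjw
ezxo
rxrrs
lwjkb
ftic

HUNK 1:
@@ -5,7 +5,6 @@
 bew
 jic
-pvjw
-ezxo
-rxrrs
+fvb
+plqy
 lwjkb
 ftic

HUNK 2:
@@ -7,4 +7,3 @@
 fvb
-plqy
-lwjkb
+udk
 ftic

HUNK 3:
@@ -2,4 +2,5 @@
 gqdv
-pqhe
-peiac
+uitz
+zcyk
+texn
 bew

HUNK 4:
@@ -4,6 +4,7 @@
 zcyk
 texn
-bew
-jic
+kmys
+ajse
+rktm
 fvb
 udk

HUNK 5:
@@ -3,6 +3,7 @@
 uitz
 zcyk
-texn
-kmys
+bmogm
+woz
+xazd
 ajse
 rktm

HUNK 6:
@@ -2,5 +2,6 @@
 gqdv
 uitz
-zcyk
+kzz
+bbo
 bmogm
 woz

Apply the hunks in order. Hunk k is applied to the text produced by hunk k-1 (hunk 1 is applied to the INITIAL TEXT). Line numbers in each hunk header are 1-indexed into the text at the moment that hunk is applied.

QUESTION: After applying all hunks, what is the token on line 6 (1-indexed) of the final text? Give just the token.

Answer: bmogm

Derivation:
Hunk 1: at line 5 remove [pvjw,ezxo,rxrrs] add [fvb,plqy] -> 10 lines: dsypz gqdv pqhe peiac bew jic fvb plqy lwjkb ftic
Hunk 2: at line 7 remove [plqy,lwjkb] add [udk] -> 9 lines: dsypz gqdv pqhe peiac bew jic fvb udk ftic
Hunk 3: at line 2 remove [pqhe,peiac] add [uitz,zcyk,texn] -> 10 lines: dsypz gqdv uitz zcyk texn bew jic fvb udk ftic
Hunk 4: at line 4 remove [bew,jic] add [kmys,ajse,rktm] -> 11 lines: dsypz gqdv uitz zcyk texn kmys ajse rktm fvb udk ftic
Hunk 5: at line 3 remove [texn,kmys] add [bmogm,woz,xazd] -> 12 lines: dsypz gqdv uitz zcyk bmogm woz xazd ajse rktm fvb udk ftic
Hunk 6: at line 2 remove [zcyk] add [kzz,bbo] -> 13 lines: dsypz gqdv uitz kzz bbo bmogm woz xazd ajse rktm fvb udk ftic
Final line 6: bmogm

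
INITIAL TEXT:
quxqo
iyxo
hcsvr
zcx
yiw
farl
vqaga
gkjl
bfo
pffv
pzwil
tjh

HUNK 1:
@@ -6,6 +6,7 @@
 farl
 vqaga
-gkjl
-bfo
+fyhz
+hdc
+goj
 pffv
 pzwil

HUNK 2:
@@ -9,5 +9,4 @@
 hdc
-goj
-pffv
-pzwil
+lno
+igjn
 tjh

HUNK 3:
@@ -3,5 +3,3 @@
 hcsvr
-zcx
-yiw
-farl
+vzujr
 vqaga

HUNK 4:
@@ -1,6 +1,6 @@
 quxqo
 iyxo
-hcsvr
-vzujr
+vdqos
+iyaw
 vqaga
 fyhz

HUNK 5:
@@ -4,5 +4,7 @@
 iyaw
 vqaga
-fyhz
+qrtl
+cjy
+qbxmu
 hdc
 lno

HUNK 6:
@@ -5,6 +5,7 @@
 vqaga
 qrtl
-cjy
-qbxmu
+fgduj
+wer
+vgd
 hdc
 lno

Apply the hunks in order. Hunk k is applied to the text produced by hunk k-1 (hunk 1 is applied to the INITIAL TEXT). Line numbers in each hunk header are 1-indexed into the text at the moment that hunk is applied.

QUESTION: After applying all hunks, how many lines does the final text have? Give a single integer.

Hunk 1: at line 6 remove [gkjl,bfo] add [fyhz,hdc,goj] -> 13 lines: quxqo iyxo hcsvr zcx yiw farl vqaga fyhz hdc goj pffv pzwil tjh
Hunk 2: at line 9 remove [goj,pffv,pzwil] add [lno,igjn] -> 12 lines: quxqo iyxo hcsvr zcx yiw farl vqaga fyhz hdc lno igjn tjh
Hunk 3: at line 3 remove [zcx,yiw,farl] add [vzujr] -> 10 lines: quxqo iyxo hcsvr vzujr vqaga fyhz hdc lno igjn tjh
Hunk 4: at line 1 remove [hcsvr,vzujr] add [vdqos,iyaw] -> 10 lines: quxqo iyxo vdqos iyaw vqaga fyhz hdc lno igjn tjh
Hunk 5: at line 4 remove [fyhz] add [qrtl,cjy,qbxmu] -> 12 lines: quxqo iyxo vdqos iyaw vqaga qrtl cjy qbxmu hdc lno igjn tjh
Hunk 6: at line 5 remove [cjy,qbxmu] add [fgduj,wer,vgd] -> 13 lines: quxqo iyxo vdqos iyaw vqaga qrtl fgduj wer vgd hdc lno igjn tjh
Final line count: 13

Answer: 13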